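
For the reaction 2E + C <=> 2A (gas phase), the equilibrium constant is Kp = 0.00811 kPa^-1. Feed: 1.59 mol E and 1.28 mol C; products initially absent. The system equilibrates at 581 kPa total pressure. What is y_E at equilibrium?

y_E = 0.288

Basis: 1.59 mol E initially; let X = conversion of E. Extent ξ = 0.795X.
At extent ξ: n_E = 1.59 − 1.59X; n_C = 1.28 − 0.795X; n_A = 1.59X.
n_T = Σnᵢ = 2.87 − 0.795X.
Mole fractions y_i = n_i/n_T; Kp = p_A^2 / (p_E^2 p_C) with p_i = y_i·P.
This yields a degree-3 equation in X; solving on (0,1), X = 0.560.
Then n_E = 0.699, n_T = 2.42, so y_E = 0.288.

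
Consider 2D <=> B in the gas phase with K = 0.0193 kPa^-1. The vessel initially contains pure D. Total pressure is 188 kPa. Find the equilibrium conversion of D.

Let X = conversion of D (basis 1 mol D); extent of reaction ξ = 0.5X.
Mole table: n_D = 1 − X; n_B = 0.5X.
Total moles n_T = 1 − 0.5X.
With p_i = (n_i/n_T)P, K = p_B / (p_D^2).
This yields a degree-2 equation in X; solving on (0,1), X = 0.746.

X = 0.746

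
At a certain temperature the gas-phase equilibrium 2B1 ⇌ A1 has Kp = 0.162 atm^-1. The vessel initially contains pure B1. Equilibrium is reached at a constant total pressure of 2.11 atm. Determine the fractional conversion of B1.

X = 0.350

Take 1 mol B1 as basis and let X be its fractional conversion, so ξ = 0.5X.
At extent ξ: n_B1 = 1 − X; n_A1 = 0.5X.
Summing: n_T = 1 − 0.5X.
y_i = n_i/n_T, p_i = y_i·P. Kp = p_A1 / (p_B1^2).
This yields a degree-2 equation in X; solving on (0,1), X = 0.350.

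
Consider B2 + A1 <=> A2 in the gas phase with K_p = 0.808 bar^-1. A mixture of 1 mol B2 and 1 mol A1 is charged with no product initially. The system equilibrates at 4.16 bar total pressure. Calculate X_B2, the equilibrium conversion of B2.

X = 0.521

Take 1 mol B2 as basis and let X be its fractional conversion, so ξ = X.
Moles: n_B2 = 1 − X; n_A1 = 1 − X; n_A2 = X.
Total moles n_T = 2 − X.
Mole fractions y_i = n_i/n_T; K_p = p_A2 / (p_B2 p_A1) with p_i = y_i·P.
Setting this equal to 0.808 bar^-1 and taking the physical root (0 < X < 1) gives X = 0.521.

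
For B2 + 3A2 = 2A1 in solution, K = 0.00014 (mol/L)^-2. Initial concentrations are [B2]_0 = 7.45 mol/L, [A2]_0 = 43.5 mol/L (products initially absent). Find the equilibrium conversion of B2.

Let X = conversion of B2; extent ξ = 7.45·X mol/L.
Concentrations: [B2] = 7.45 − 7.45X; [A2] = 43.5 − 22.4X; [A1] = 14.9X.
K = [A1]^2 / ([B2] [A2]^3).
Setting equal to 0.00014 and solving for X on (0,1) gives X = 0.364.

X = 0.364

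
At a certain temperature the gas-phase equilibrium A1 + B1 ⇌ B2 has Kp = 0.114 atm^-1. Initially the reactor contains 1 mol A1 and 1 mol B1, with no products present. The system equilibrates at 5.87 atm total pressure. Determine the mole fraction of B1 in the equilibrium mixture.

y_B1 = 0.436

Take 1 mol A1 as basis and let X be its fractional conversion, so ξ = X.
Mole table: n_A1 = 1 − X; n_B1 = 1 − X; n_B2 = X.
Summing: n_T = 2 − X.
y_i = n_i/n_T, p_i = y_i·P. Kp = p_B2 / (p_A1 p_B1).
Setting this equal to 0.114 atm^-1 and taking the physical root (0 < X < 1) gives X = 0.226.
Then n_B1 = 0.774, n_T = 1.77, so y_B1 = 0.436.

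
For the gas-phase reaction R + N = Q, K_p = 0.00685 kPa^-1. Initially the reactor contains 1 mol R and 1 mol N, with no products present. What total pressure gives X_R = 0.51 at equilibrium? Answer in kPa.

Basis: 1 mol R initially; let X = conversion of R. Extent ξ = X.
Moles: n_R = 1 − X; n_N = 1 − X; n_Q = X.
Total moles n_T = 2 − X.
K_p = p_Q / (p_R p_N) with p_i = (n_i/n_T)·P.
At X = 0.51: the mole-fraction product g(X) = Π y_i^ν_i = 3.165. Since K_p = g(X)·P^{-1}, P = (g/K_p)^(1/1) = (3.165/0.00685)^(1/1) = 462 kPa.

P = 462 kPa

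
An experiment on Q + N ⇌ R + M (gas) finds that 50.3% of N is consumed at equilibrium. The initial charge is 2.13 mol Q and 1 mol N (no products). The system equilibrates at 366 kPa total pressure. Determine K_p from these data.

Take 1 mol N as basis and let X be its fractional conversion, so ξ = X.
Mole table: n_Q = 2.13 − X; n_N = 1 − X; n_R = X; n_M = X.
Total moles n_T = 3.13 (Δν = 0, constant).
At X = 0.503: n_Q = 1.63, n_N = 0.497, n_R = 0.503, n_M = 0.503, n_T = 3.13.
p_i = (n_i/n_T)·P. K_p = p_R p_M / (p_Q p_N) = 0.313.

K_p = 0.313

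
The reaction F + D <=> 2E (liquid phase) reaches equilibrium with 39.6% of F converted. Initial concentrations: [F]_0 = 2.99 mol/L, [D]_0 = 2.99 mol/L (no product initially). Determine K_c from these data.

K_c = 1.72

Let X = conversion of F.
Concentrations: [F] = 2.99 − 2.99X; [D] = 2.99 − 2.99X; [E] = 5.98X.
At X = 0.396: [F] = 1.81, [D] = 1.81, [E] = 2.37.
K_c = [E]^2 / ([F] [D]) = 1.72.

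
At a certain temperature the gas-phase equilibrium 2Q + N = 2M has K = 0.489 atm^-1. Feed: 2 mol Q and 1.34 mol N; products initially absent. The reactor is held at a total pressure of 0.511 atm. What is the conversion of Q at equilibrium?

Basis: 2 mol Q initially; let X = conversion of Q. Extent ξ = X.
Mole table: n_Q = 2 − 2X; n_N = 1.34 − X; n_M = 2X.
Summing: n_T = 3.34 − X.
Mole fractions y_i = n_i/n_T; K = p_M^2 / (p_Q^2 p_N) with p_i = y_i·P.
Setting this equal to 0.489 atm^-1 and taking the physical root (0 < X < 1) gives X = 0.230.

X = 0.230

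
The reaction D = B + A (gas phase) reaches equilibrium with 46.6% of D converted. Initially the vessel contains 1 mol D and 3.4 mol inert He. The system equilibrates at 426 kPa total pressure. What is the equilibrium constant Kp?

Kp = 35.6 kPa

Basis: 1 mol D initially; let X = conversion of D. Extent ξ = X.
Mole table: n_D = 1 − X; n_B = X; n_A = X; n_I = 3.4 (inert).
n_T = Σnᵢ = 4.4 + X.
At X = 0.466: n_D = 0.534, n_B = 0.466, n_A = 0.466, n_T = 4.87.
p_i = (n_i/n_T)·P. Kp = p_B p_A / (p_D) = 35.6 kPa.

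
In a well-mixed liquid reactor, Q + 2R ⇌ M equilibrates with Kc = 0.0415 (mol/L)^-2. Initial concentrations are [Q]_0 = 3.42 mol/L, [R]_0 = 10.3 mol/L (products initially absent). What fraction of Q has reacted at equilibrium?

Let X = conversion of Q; extent ξ = 3.42·X mol/L.
Concentrations: [Q] = 3.42 − 3.42X; [R] = 10.3 − 6.84X; [M] = 3.42X.
Kc = [M] / ([Q] [R]^2).
Solving Kc = 0.0415 for X ∈ (0,1): X = 0.609.

X = 0.609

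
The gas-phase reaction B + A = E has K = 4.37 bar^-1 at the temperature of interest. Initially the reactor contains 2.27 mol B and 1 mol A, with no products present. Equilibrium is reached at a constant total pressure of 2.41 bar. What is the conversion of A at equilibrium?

Basis: 1 mol A initially; let X = conversion of A. Extent ξ = X.
Moles: n_B = 2.27 − X; n_A = 1 − X; n_E = X.
Summing: n_T = 3.27 − X.
Mole fractions y_i = n_i/n_T; K = p_E / (p_B p_A) with p_i = y_i·P.
Equating to 4.37 bar^-1 and solving on 0 < X < 1: X = 0.860.

X = 0.860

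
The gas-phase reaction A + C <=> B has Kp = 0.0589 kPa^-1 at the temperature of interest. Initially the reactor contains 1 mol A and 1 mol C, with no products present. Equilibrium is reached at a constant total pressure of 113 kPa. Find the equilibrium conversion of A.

Basis: 1 mol A initially; let X = conversion of A. Extent ξ = X.
Mole table: n_A = 1 − X; n_C = 1 − X; n_B = X.
Summing: n_T = 2 − X.
Mole fractions y_i = n_i/n_T; Kp = p_B / (p_A p_C) with p_i = y_i·P.
Substituting and setting equal to 0.0589 kPa^-1 gives a polynomial in X; the root in (0,1) is X = 0.639.

X = 0.639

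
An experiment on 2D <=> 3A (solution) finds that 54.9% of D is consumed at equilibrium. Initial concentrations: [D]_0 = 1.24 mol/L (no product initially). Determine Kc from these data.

Kc = 3.4 mol/L

Let X = conversion of D.
Concentrations: [D] = 1.24 − 1.24X; [A] = 1.86X.
At X = 0.549: [D] = 0.559, [A] = 1.02.
Kc = [A]^3 / ([D]^2) = 3.4 mol/L.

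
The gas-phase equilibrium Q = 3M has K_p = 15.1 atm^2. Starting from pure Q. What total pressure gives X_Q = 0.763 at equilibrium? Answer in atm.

P = 1.38 atm

Let X = conversion of Q (basis 1 mol Q); extent of reaction ξ = X.
Mole table: n_Q = 1 − X; n_M = 3X.
Summing: n_T = 1 + 2X.
K_p = p_M^3 / (p_Q) with p_i = (n_i/n_T)·P.
At X = 0.763: the mole-fraction product g(X) = Π y_i^ν_i = 7.931. Since K_p = g(X)·P^{2}, P = (K_p/g)^(1/2) = (15.1/7.931)^(1/2) = 1.38 atm.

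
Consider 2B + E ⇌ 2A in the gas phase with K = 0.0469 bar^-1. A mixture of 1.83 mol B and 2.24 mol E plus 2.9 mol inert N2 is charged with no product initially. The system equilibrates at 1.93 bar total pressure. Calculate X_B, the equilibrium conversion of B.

Let X = conversion of B (basis 1.83 mol B); extent of reaction ξ = 0.915X.
Species balance: n_B = 1.83 − 1.83X; n_E = 2.24 − 0.915X; n_A = 1.83X; n_I = 2.9 (inert).
Summing: n_T = 6.97 − 0.915X.
y_i = n_i/n_T, p_i = y_i·P. K = p_A^2 / (p_B^2 p_E).
Equating to 0.0469 bar^-1 and solving on 0 < X < 1: X = 0.143.

X = 0.143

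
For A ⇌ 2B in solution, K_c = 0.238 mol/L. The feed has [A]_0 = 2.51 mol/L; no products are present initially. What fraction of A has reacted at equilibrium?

X = 0.143

Let X = conversion of A; extent ξ = 2.51·X mol/L.
Concentrations: [A] = 2.51 − 2.51X; [B] = 5.02X.
K_c = [B]^2 / ([A]).
Equating to 0.238 mol/L: the physical root is X = 0.143.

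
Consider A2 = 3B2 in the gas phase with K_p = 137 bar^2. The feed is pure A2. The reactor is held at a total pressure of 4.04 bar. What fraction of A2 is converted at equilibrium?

X = 0.772

Take 1 mol A2 as basis and let X be its fractional conversion, so ξ = X.
Moles: n_A2 = 1 − X; n_B2 = 3X.
Total moles n_T = 1 + 2X.
With p_i = (n_i/n_T)P, K_p = p_B2^3 / (p_A2).
Setting this equal to 137 bar^2 and taking the physical root (0 < X < 1) gives X = 0.772.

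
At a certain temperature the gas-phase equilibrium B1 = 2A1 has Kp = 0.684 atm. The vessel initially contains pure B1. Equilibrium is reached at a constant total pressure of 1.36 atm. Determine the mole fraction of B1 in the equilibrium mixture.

Basis: 1 mol B1 initially; let X = conversion of B1. Extent ξ = X.
At extent ξ: n_B1 = 1 − X; n_A1 = 2X.
Summing: n_T = 1 + X.
y_i = n_i/n_T, p_i = y_i·P. Kp = p_A1^2 / (p_B1).
This yields a degree-2 equation in X; solving on (0,1), X = 0.334.
Then n_B1 = 0.666, n_T = 1.33, so y_B1 = 0.499.

y_B1 = 0.499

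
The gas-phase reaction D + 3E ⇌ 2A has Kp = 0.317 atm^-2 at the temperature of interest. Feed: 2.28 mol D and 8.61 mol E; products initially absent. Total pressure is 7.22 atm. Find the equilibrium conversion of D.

X = 0.704

Take 2.28 mol D as basis and let X be its fractional conversion, so ξ = 2.28X.
Mole table: n_D = 2.28 − 2.28X; n_E = 8.61 − 6.84X; n_A = 4.56X.
Summing: n_T = 10.9 − 4.56X.
y_i = n_i/n_T, p_i = y_i·P. Kp = p_A^2 / (p_D p_E^3).
Equating to 0.317 atm^-2 and solving on 0 < X < 1: X = 0.704.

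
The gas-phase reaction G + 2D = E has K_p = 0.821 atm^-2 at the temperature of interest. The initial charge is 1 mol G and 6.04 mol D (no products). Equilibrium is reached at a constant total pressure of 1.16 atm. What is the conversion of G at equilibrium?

Basis: 1 mol G initially; let X = conversion of G. Extent ξ = X.
Mole table: n_G = 1 − X; n_D = 6.04 − 2X; n_E = X.
Total moles n_T = 7.04 − 2X.
With p_i = (n_i/n_T)P, K_p = p_E / (p_G p_D^2).
Setting this equal to 0.821 atm^-2 and taking the physical root (0 < X < 1) gives X = 0.437.

X = 0.437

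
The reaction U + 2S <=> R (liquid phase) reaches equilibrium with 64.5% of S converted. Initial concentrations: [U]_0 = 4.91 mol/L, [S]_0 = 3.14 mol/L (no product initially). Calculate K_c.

Let X = conversion of S.
Concentrations: [U] = 4.91 − 1.57X; [S] = 3.14 − 3.14X; [R] = 1.57X.
At X = 0.645: [U] = 3.9, [S] = 1.11, [R] = 1.01.
K_c = [R] / ([U] [S]^2) = 0.209 (mol/L)^-2.

K_c = 0.209 (mol/L)^-2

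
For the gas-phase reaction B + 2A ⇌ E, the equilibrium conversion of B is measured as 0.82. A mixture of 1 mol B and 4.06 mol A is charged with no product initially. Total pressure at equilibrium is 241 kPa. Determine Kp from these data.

Basis: 1 mol B initially; let X = conversion of B. Extent ξ = X.
Moles: n_B = 1 − X; n_A = 4.06 − 2X; n_E = X.
Total moles n_T = 5.06 − 2X.
At X = 0.82: n_B = 0.18, n_A = 2.42, n_E = 0.82, n_T = 3.42.
p_i = (n_i/n_T)·P. Kp = p_E / (p_B p_A^2) = 0.000157 kPa^-2.

Kp = 0.000157 kPa^-2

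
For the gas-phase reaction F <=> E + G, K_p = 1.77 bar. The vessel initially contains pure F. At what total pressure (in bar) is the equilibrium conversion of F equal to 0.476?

Basis: 1 mol F initially; let X = conversion of F. Extent ξ = X.
Moles: n_F = 1 − X; n_E = X; n_G = X.
n_T = Σnᵢ = 1 + X.
K_p = p_E p_G / (p_F) with p_i = (n_i/n_T)·P.
At X = 0.476: the mole-fraction product g(X) = Π y_i^ν_i = 0.293. Since K_p = g(X)·P^{1}, P = (K_p/g)^(1/1) = (1.77/0.293)^(1/1) = 6.04 bar.

P = 6.04 bar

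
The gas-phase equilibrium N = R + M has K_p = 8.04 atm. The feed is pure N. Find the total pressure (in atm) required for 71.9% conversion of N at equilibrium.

Let X = conversion of N (basis 1 mol N); extent of reaction ξ = X.
At extent ξ: n_N = 1 − X; n_R = X; n_M = X.
Total moles n_T = 1 + X.
K_p = p_R p_M / (p_N) with p_i = (n_i/n_T)·P.
At X = 0.719: the mole-fraction product g(X) = Π y_i^ν_i = 1.07. Since K_p = g(X)·P^{1}, P = (K_p/g)^(1/1) = (8.04/1.07)^(1/1) = 7.51 atm.

P = 7.51 atm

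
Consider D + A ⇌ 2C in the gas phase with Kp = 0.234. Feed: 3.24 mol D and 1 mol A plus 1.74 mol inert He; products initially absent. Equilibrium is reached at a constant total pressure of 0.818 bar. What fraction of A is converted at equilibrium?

X = 0.336

Let X = conversion of A (basis 1 mol A); extent of reaction ξ = X.
At extent ξ: n_D = 3.24 − X; n_A = 1 − X; n_C = 2X; n_I = 1.74 (inert).
Total moles n_T = 5.98 (Δν = 0, constant).
Mole fractions y_i = n_i/n_T; Kp = p_C^2 / (p_D p_A) with p_i = y_i·P.
This yields a degree-2 equation in X; solving on (0,1), X = 0.336.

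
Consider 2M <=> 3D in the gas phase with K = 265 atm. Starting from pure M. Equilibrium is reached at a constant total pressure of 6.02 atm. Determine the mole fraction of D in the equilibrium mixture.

y_D = 0.876

Basis: 1 mol M initially; let X = conversion of M. Extent ξ = 0.5X.
Moles: n_M = 1 − X; n_D = 1.5X.
Summing: n_T = 1 + 0.5X.
Mole fractions y_i = n_i/n_T; K = p_D^3 / (p_M^2) with p_i = y_i·P.
This yields a degree-3 equation in X; solving on (0,1), X = 0.825.
Then n_D = 1.24, n_T = 1.41, so y_D = 0.876.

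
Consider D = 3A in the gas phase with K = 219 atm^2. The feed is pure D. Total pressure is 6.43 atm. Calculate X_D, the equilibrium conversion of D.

Take 1 mol D as basis and let X be its fractional conversion, so ξ = X.
At extent ξ: n_D = 1 − X; n_A = 3X.
n_T = Σnᵢ = 1 + 2X.
With p_i = (n_i/n_T)P, K = p_A^3 / (p_D).
Equating to 219 atm^2 and solving on 0 < X < 1: X = 0.698.

X = 0.698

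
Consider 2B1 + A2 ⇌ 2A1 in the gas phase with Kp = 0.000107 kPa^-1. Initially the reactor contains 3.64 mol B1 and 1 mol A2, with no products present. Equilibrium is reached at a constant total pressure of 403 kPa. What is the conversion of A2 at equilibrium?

X = 0.151

Take 1 mol A2 as basis and let X be its fractional conversion, so ξ = X.
At extent ξ: n_B1 = 3.64 − 2X; n_A2 = 1 − X; n_A1 = 2X.
Total moles n_T = 4.64 − X.
Mole fractions y_i = n_i/n_T; Kp = p_A1^2 / (p_B1^2 p_A2) with p_i = y_i·P.
Setting this equal to 0.000107 kPa^-1 and taking the physical root (0 < X < 1) gives X = 0.151.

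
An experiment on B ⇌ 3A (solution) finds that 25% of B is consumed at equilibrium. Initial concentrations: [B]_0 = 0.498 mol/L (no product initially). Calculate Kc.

Let X = conversion of B.
Concentrations: [B] = 0.498 − 0.498X; [A] = 1.49X.
At X = 0.25: [B] = 0.373, [A] = 0.373.
Kc = [A]^3 / ([B]) = 0.14 (mol/L)^2.

Kc = 0.14 (mol/L)^2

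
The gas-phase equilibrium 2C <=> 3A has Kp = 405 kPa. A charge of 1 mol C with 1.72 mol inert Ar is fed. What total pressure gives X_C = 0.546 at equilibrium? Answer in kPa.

P = 455 kPa

Basis: 1 mol C initially; let X = conversion of C. Extent ξ = 0.5X.
At extent ξ: n_C = 1 − X; n_A = 1.5X; n_I = 1.72 (inert).
n_T = Σnᵢ = 2.72 + 0.5X.
Kp = p_A^3 / (p_C^2) with p_i = (n_i/n_T)·P.
At X = 0.546: the mole-fraction product g(X) = Π y_i^ν_i = 0.8905. Since Kp = g(X)·P^{1}, P = (Kp/g)^(1/1) = (405/0.8905)^(1/1) = 455 kPa.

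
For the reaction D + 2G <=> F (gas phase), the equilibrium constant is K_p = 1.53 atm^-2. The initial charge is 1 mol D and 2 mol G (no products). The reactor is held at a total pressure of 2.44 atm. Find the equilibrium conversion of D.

Take 1 mol D as basis and let X be its fractional conversion, so ξ = X.
At extent ξ: n_D = 1 − X; n_G = 2 − 2X; n_F = X.
n_T = Σnᵢ = 3 − 2X.
With p_i = (n_i/n_T)P, K_p = p_F / (p_D p_G^2).
This yields a degree-3 equation in X; solving on (0,1), X = 0.626.

X = 0.626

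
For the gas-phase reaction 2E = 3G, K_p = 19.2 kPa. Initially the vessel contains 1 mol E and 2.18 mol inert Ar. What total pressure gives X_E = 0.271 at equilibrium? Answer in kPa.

P = 504 kPa

Basis: 1 mol E initially; let X = conversion of E. Extent ξ = 0.5X.
Mole table: n_E = 1 − X; n_G = 1.5X; n_I = 2.18 (inert).
Summing: n_T = 3.18 + 0.5X.
K_p = p_G^3 / (p_E^2) with p_i = (n_i/n_T)·P.
At X = 0.271: the mole-fraction product g(X) = Π y_i^ν_i = 0.03812. Since K_p = g(X)·P^{1}, P = (K_p/g)^(1/1) = (19.2/0.03812)^(1/1) = 504 kPa.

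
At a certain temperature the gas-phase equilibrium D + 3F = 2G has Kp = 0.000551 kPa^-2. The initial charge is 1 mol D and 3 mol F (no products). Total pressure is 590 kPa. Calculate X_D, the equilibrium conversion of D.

Basis: 1 mol D initially; let X = conversion of D. Extent ξ = X.
At extent ξ: n_D = 1 − X; n_F = 3 − 3X; n_G = 2X.
Total moles n_T = 4 − 2X.
Mole fractions y_i = n_i/n_T; Kp = p_G^2 / (p_D p_F^3) with p_i = y_i·P.
Substituting and setting equal to 0.000551 kPa^-2 gives a polynomial in X; the root in (0,1) is X = 0.771.

X = 0.771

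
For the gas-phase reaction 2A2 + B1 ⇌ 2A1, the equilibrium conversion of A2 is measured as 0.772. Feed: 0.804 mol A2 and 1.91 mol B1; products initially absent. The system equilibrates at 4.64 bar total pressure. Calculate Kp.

Kp = 3.71 bar^-1

Take 0.804 mol A2 as basis and let X be its fractional conversion, so ξ = 0.402X.
Mole table: n_A2 = 0.804 − 0.804X; n_B1 = 1.91 − 0.402X; n_A1 = 0.804X.
Summing: n_T = 2.71 − 0.402X.
At X = 0.772: n_A2 = 0.183, n_B1 = 1.6, n_A1 = 0.621, n_T = 2.4.
p_i = (n_i/n_T)·P. Kp = p_A1^2 / (p_A2^2 p_B1) = 3.71 bar^-1.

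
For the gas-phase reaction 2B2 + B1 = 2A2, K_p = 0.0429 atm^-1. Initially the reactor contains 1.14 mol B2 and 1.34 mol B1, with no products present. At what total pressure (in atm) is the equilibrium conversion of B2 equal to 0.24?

P = 4.53 atm

Let X = conversion of B2 (basis 1.14 mol B2); extent of reaction ξ = 0.57X.
Mole table: n_B2 = 1.14 − 1.14X; n_B1 = 1.34 − 0.57X; n_A2 = 1.14X.
Total moles n_T = 2.48 − 0.57X.
K_p = p_A2^2 / (p_B2^2 p_B1) with p_i = (n_i/n_T)·P.
At X = 0.24: the mole-fraction product g(X) = Π y_i^ν_i = 0.1942. Since K_p = g(X)·P^{-1}, P = (g/K_p)^(1/1) = (0.1942/0.0429)^(1/1) = 4.53 atm.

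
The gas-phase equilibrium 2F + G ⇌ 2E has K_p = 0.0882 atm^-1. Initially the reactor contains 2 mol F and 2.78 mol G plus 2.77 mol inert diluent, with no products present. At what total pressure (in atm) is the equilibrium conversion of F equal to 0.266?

Basis: 2 mol F initially; let X = conversion of F. Extent ξ = X.
Species balance: n_F = 2 − 2X; n_G = 2.78 − X; n_E = 2X; n_I = 2.77 (inert).
n_T = Σnᵢ = 7.55 − X.
K_p = p_E^2 / (p_F^2 p_G) with p_i = (n_i/n_T)·P.
At X = 0.266: the mole-fraction product g(X) = Π y_i^ν_i = 0.3805. Since K_p = g(X)·P^{-1}, P = (g/K_p)^(1/1) = (0.3805/0.0882)^(1/1) = 4.31 atm.

P = 4.31 atm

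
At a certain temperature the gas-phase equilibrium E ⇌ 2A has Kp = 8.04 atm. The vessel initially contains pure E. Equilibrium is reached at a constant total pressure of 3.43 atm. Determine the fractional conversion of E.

X = 0.608

Let X = conversion of E (basis 1 mol E); extent of reaction ξ = X.
Species balance: n_E = 1 − X; n_A = 2X.
Summing: n_T = 1 + X.
y_i = n_i/n_T, p_i = y_i·P. Kp = p_A^2 / (p_E).
Substituting and setting equal to 8.04 atm gives a polynomial in X; the root in (0,1) is X = 0.608.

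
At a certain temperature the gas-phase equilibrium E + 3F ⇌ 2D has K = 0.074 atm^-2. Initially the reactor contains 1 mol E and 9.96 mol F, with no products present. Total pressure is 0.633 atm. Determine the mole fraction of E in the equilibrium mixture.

Let X = conversion of E (basis 1 mol E); extent of reaction ξ = X.
Mole table: n_E = 1 − X; n_F = 9.96 − 3X; n_D = 2X.
Total moles n_T = 11 − 2X.
With p_i = (n_i/n_T)P, K = p_D^2 / (p_E p_F^3).
Setting this equal to 0.074 atm^-2 and taking the physical root (0 < X < 1) gives X = 0.207.
Then n_E = 0.793, n_T = 10.5, so y_E = 0.075.

y_E = 0.075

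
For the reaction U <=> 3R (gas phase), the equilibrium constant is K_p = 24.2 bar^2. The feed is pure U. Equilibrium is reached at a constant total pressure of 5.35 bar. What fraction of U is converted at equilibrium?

X = 0.393

Let X = conversion of U (basis 1 mol U); extent of reaction ξ = X.
Species balance: n_U = 1 − X; n_R = 3X.
Summing: n_T = 1 + 2X.
y_i = n_i/n_T, p_i = y_i·P. K_p = p_R^3 / (p_U).
Setting this equal to 24.2 bar^2 and taking the physical root (0 < X < 1) gives X = 0.393.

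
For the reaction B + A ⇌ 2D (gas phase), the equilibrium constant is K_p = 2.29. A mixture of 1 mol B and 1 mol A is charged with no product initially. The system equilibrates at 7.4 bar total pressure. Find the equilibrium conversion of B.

Let X = conversion of B (basis 1 mol B); extent of reaction ξ = X.
Moles: n_B = 1 − X; n_A = 1 − X; n_D = 2X.
Total moles n_T = 2 (Δν = 0, constant).
y_i = n_i/n_T, p_i = y_i·P. K_p = p_D^2 / (p_B p_A).
This yields a degree-2 equation in X; solving on (0,1), X = 0.431.

X = 0.431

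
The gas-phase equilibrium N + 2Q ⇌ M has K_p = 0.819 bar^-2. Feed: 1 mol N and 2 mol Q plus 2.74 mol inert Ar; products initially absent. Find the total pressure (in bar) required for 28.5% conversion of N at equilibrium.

P = 2.52 bar

Take 1 mol N as basis and let X be its fractional conversion, so ξ = X.
Species balance: n_N = 1 − X; n_Q = 2 − 2X; n_M = X; n_I = 2.74 (inert).
n_T = Σnᵢ = 5.74 − 2X.
K_p = p_M / (p_N p_Q^2) with p_i = (n_i/n_T)·P.
At X = 0.285: the mole-fraction product g(X) = Π y_i^ν_i = 5.21. Since K_p = g(X)·P^{-2}, P = (g/K_p)^(1/2) = (5.21/0.819)^(1/2) = 2.52 bar.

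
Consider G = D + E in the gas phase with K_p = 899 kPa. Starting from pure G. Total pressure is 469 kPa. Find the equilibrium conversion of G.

X = 0.811

Take 1 mol G as basis and let X be its fractional conversion, so ξ = X.
Mole table: n_G = 1 − X; n_D = X; n_E = X.
Total moles n_T = 1 + X.
Mole fractions y_i = n_i/n_T; K_p = p_D p_E / (p_G) with p_i = y_i·P.
Setting this equal to 899 kPa and taking the physical root (0 < X < 1) gives X = 0.811.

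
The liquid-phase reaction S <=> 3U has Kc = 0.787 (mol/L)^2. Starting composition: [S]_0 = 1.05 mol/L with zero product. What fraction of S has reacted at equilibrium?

Let X = conversion of S; extent ξ = 1.05·X mol/L.
Concentrations: [S] = 1.05 − 1.05X; [U] = 3.15X.
Kc = [U]^3 / ([S]).
Equating to 0.787 (mol/L)^2: the physical root is X = 0.268.

X = 0.268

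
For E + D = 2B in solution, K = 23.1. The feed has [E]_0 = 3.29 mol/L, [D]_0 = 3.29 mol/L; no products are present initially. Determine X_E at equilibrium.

X = 0.706

Let X = conversion of E; extent ξ = 3.29·X mol/L.
Concentrations: [E] = 3.29 − 3.29X; [D] = 3.29 − 3.29X; [B] = 6.58X.
K = [B]^2 / ([E] [D]).
This equals 23.1 at X = 0.706 (the root in 0 < X < 1).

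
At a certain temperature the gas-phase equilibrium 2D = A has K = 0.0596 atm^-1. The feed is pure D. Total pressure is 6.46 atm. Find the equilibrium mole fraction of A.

y_A = 0.229

Basis: 1 mol D initially; let X = conversion of D. Extent ξ = 0.5X.
Species balance: n_D = 1 − X; n_A = 0.5X.
n_T = Σnᵢ = 1 − 0.5X.
y_i = n_i/n_T, p_i = y_i·P. K = p_A / (p_D^2).
Equating to 0.0596 atm^-1 and solving on 0 < X < 1: X = 0.373.
Then n_A = 0.186, n_T = 0.814, so y_A = 0.229.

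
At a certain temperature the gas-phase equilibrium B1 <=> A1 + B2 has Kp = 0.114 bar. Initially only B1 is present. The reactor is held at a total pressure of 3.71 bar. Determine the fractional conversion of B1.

X = 0.173

Take 1 mol B1 as basis and let X be its fractional conversion, so ξ = X.
At extent ξ: n_B1 = 1 − X; n_A1 = X; n_B2 = X.
Summing: n_T = 1 + X.
y_i = n_i/n_T, p_i = y_i·P. Kp = p_A1 p_B2 / (p_B1).
This yields a degree-2 equation in X; solving on (0,1), X = 0.173.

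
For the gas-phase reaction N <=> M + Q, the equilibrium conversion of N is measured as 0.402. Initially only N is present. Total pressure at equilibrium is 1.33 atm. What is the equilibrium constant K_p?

Let X = conversion of N (basis 1 mol N); extent of reaction ξ = X.
At extent ξ: n_N = 1 − X; n_M = X; n_Q = X.
Total moles n_T = 1 + X.
At X = 0.402: n_N = 0.598, n_M = 0.402, n_Q = 0.402, n_T = 1.4.
p_i = (n_i/n_T)·P. K_p = p_M p_Q / (p_N) = 0.256 atm.

K_p = 0.256 atm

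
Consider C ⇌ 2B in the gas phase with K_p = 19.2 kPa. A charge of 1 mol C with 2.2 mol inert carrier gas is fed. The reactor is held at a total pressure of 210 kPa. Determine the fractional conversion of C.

Take 1 mol C as basis and let X be its fractional conversion, so ξ = X.
Mole table: n_C = 1 − X; n_B = 2X; n_I = 2.2 (inert).
Summing: n_T = 3.2 + X.
Mole fractions y_i = n_i/n_T; K_p = p_B^2 / (p_C) with p_i = y_i·P.
Substituting and setting equal to 19.2 kPa gives a polynomial in X; the root in (0,1) is X = 0.244.

X = 0.244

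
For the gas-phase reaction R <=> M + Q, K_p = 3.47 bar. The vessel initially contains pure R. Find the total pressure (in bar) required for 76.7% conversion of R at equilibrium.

Take 1 mol R as basis and let X be its fractional conversion, so ξ = X.
Mole table: n_R = 1 − X; n_M = X; n_Q = X.
n_T = Σnᵢ = 1 + X.
K_p = p_M p_Q / (p_R) with p_i = (n_i/n_T)·P.
At X = 0.767: the mole-fraction product g(X) = Π y_i^ν_i = 1.429. Since K_p = g(X)·P^{1}, P = (K_p/g)^(1/1) = (3.47/1.429)^(1/1) = 2.43 bar.

P = 2.43 bar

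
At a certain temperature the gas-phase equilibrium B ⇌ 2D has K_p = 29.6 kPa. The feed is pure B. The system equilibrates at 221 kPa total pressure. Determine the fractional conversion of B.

X = 0.180

Let X = conversion of B (basis 1 mol B); extent of reaction ξ = X.
At extent ξ: n_B = 1 − X; n_D = 2X.
Total moles n_T = 1 + X.
Mole fractions y_i = n_i/n_T; K_p = p_D^2 / (p_B) with p_i = y_i·P.
Equating to 29.6 kPa and solving on 0 < X < 1: X = 0.180.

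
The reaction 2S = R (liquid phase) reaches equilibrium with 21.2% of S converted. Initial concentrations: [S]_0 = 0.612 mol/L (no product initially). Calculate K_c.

Let X = conversion of S.
Concentrations: [S] = 0.612 − 0.612X; [R] = 0.306X.
At X = 0.212: [S] = 0.482, [R] = 0.0649.
K_c = [R] / ([S]^2) = 0.279 L/mol.

K_c = 0.279 L/mol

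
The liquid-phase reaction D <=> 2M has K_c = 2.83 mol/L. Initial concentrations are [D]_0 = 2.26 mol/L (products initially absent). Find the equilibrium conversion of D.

X = 0.424

Let X = conversion of D; extent ξ = 2.26·X mol/L.
Concentrations: [D] = 2.26 − 2.26X; [M] = 4.52X.
K_c = [M]^2 / ([D]).
Equating to 2.83 mol/L: the physical root is X = 0.424.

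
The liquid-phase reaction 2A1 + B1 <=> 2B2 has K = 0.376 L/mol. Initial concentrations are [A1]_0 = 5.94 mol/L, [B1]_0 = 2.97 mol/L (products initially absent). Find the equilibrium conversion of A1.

X = 0.441

Let X = conversion of A1; extent ξ = 5.94X/2 mol/L.
Concentrations: [A1] = 5.94 − 5.94X; [B1] = 2.97 − 2.97X; [B2] = 5.94X.
K = [B2]^2 / ([A1]^2 [B1]).
Setting equal to 0.376 and solving for X on (0,1) gives X = 0.441.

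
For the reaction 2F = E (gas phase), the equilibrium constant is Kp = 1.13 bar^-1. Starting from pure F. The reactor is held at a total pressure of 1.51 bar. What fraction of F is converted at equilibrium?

Take 1 mol F as basis and let X be its fractional conversion, so ξ = 0.5X.
Mole table: n_F = 1 − X; n_E = 0.5X.
n_T = Σnᵢ = 1 − 0.5X.
y_i = n_i/n_T, p_i = y_i·P. Kp = p_E / (p_F^2).
This yields a degree-2 equation in X; solving on (0,1), X = 0.643.

X = 0.643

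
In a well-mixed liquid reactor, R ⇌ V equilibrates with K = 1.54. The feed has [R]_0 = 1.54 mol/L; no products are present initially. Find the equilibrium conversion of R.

X = 0.606

Let X = conversion of R; extent ξ = 1.54·X mol/L.
Concentrations: [R] = 1.54 − 1.54X; [V] = 1.54X.
K = [V] / ([R]).
Setting equal to 1.54 and solving for X on (0,1) gives X = 0.606.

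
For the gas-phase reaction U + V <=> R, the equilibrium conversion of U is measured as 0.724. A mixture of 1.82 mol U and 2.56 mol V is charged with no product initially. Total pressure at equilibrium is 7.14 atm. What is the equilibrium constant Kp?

Take 1.82 mol U as basis and let X be its fractional conversion, so ξ = 1.82X.
Species balance: n_U = 1.82 − 1.82X; n_V = 2.56 − 1.82X; n_R = 1.82X.
Summing: n_T = 4.38 − 1.82X.
At X = 0.724: n_U = 0.502, n_V = 1.24, n_R = 1.32, n_T = 3.06.
p_i = (n_i/n_T)·P. Kp = p_R / (p_U p_V) = 0.906 atm^-1.

Kp = 0.906 atm^-1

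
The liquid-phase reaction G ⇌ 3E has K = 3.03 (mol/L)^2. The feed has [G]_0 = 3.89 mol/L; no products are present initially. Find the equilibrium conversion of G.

Let X = conversion of G; extent ξ = 3.89·X mol/L.
Concentrations: [G] = 3.89 − 3.89X; [E] = 11.7X.
K = [E]^3 / ([G]).
This equals 3.03 at X = 0.182 (the root in 0 < X < 1).

X = 0.182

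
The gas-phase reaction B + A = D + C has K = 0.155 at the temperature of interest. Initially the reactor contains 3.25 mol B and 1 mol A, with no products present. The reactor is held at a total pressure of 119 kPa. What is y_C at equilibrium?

y_C = 0.112

Take 1 mol A as basis and let X be its fractional conversion, so ξ = X.
Species balance: n_B = 3.25 − X; n_A = 1 − X; n_D = X; n_C = X.
Total moles n_T = 4.25 (Δν = 0, constant).
Mole fractions y_i = n_i/n_T; K = p_D p_C / (p_B p_A) with p_i = y_i·P.
Setting this equal to 0.155 and taking the physical root (0 < X < 1) gives X = 0.475.
Then n_C = 0.475, n_T = 4.25, so y_C = 0.112.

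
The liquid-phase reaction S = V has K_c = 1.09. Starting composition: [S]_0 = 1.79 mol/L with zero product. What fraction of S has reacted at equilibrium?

X = 0.522

Let X = conversion of S; extent ξ = 1.79·X mol/L.
Concentrations: [S] = 1.79 − 1.79X; [V] = 1.79X.
K_c = [V] / ([S]).
Setting equal to 1.09 and solving for X on (0,1) gives X = 0.522.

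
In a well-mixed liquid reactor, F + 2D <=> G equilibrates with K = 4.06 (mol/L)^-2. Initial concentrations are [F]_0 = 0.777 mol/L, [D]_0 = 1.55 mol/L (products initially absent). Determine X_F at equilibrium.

X = 0.603

Let X = conversion of F; extent ξ = 0.777·X mol/L.
Concentrations: [F] = 0.777 − 0.777X; [D] = 1.55 − 1.55X; [G] = 0.777X.
K = [G] / ([F] [D]^2).
Solving K = 4.06 for X ∈ (0,1): X = 0.603.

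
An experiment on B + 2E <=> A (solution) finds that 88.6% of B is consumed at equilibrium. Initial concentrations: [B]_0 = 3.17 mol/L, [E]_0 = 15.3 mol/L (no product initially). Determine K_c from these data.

K_c = 0.0829 (mol/L)^-2

Let X = conversion of B.
Concentrations: [B] = 3.17 − 3.17X; [E] = 15.3 − 6.34X; [A] = 3.17X.
At X = 0.886: [B] = 0.361, [E] = 9.68, [A] = 2.81.
K_c = [A] / ([B] [E]^2) = 0.0829 (mol/L)^-2.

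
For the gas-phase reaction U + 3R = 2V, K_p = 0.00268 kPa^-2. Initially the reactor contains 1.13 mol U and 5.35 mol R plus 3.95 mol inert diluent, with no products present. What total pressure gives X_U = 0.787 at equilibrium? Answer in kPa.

Basis: 1.13 mol U initially; let X = conversion of U. Extent ξ = 1.13X.
Moles: n_U = 1.13 − 1.13X; n_R = 5.35 − 3.39X; n_V = 2.26X; n_I = 3.95 (inert).
n_T = Σnᵢ = 10.4 − 2.26X.
K_p = p_V^2 / (p_U p_R^3) with p_i = (n_i/n_T)·P.
At X = 0.787: the mole-fraction product g(X) = Π y_i^ν_i = 50.99. Since K_p = g(X)·P^{-2}, P = (g/K_p)^(1/2) = (50.99/0.00268)^(1/2) = 138 kPa.

P = 138 kPa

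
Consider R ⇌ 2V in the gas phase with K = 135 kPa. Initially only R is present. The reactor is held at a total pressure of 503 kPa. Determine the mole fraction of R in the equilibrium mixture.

y_R = 0.599

Let X = conversion of R (basis 1 mol R); extent of reaction ξ = X.
Species balance: n_R = 1 − X; n_V = 2X.
Total moles n_T = 1 + X.
With p_i = (n_i/n_T)P, K = p_V^2 / (p_R).
Substituting and setting equal to 135 kPa gives a polynomial in X; the root in (0,1) is X = 0.251.
Then n_R = 0.749, n_T = 1.25, so y_R = 0.599.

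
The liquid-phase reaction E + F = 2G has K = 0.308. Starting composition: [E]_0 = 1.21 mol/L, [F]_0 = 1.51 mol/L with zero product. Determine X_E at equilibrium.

X = 0.242

Let X = conversion of E; extent ξ = 1.21·X mol/L.
Concentrations: [E] = 1.21 − 1.21X; [F] = 1.51 − 1.21X; [G] = 2.42X.
K = [G]^2 / ([E] [F]).
Solving K = 0.308 for X ∈ (0,1): X = 0.242.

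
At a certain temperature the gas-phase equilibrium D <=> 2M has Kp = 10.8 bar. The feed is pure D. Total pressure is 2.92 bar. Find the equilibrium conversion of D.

Basis: 1 mol D initially; let X = conversion of D. Extent ξ = X.
At extent ξ: n_D = 1 − X; n_M = 2X.
Total moles n_T = 1 + X.
y_i = n_i/n_T, p_i = y_i·P. Kp = p_M^2 / (p_D).
This yields a degree-2 equation in X; solving on (0,1), X = 0.693.

X = 0.693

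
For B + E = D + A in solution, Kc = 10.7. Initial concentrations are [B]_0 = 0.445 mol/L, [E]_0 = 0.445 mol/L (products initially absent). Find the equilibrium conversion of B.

X = 0.766

Let X = conversion of B; extent ξ = 0.445·X mol/L.
Concentrations: [B] = 0.445 − 0.445X; [E] = 0.445 − 0.445X; [D] = 0.445X; [A] = 0.445X.
Kc = [D] [A] / ([B] [E]).
This equals 10.7 at X = 0.766 (the root in 0 < X < 1).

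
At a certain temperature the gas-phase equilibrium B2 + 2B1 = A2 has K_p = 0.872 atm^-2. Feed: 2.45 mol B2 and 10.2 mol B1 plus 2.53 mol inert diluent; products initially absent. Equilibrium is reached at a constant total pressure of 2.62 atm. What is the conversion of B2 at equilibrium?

X = 0.669

Let X = conversion of B2 (basis 2.45 mol B2); extent of reaction ξ = 2.45X.
Moles: n_B2 = 2.45 − 2.45X; n_B1 = 10.2 − 4.9X; n_A2 = 2.45X; n_I = 2.53 (inert).
Summing: n_T = 15.2 − 4.9X.
y_i = n_i/n_T, p_i = y_i·P. K_p = p_A2 / (p_B2 p_B1^2).
Equating to 0.872 atm^-2 and solving on 0 < X < 1: X = 0.669.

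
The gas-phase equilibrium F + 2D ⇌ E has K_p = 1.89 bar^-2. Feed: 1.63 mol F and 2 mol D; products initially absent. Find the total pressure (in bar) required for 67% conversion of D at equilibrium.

Basis: 2 mol D initially; let X = conversion of D. Extent ξ = X.
Mole table: n_F = 1.63 − X; n_D = 2 − 2X; n_E = X.
Summing: n_T = 3.63 − 2X.
K_p = p_E / (p_F p_D^2) with p_i = (n_i/n_T)·P.
At X = 0.67: the mole-fraction product g(X) = Π y_i^ν_i = 8.402. Since K_p = g(X)·P^{-2}, P = (g/K_p)^(1/2) = (8.402/1.89)^(1/2) = 2.11 bar.

P = 2.11 bar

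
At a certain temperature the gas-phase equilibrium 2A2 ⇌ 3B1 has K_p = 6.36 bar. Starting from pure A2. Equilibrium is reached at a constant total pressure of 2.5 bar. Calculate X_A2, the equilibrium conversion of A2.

X = 0.566

Basis: 1 mol A2 initially; let X = conversion of A2. Extent ξ = 0.5X.
Species balance: n_A2 = 1 − X; n_B1 = 1.5X.
Total moles n_T = 1 + 0.5X.
Mole fractions y_i = n_i/n_T; K_p = p_B1^3 / (p_A2^2) with p_i = y_i·P.
Setting this equal to 6.36 bar and taking the physical root (0 < X < 1) gives X = 0.566.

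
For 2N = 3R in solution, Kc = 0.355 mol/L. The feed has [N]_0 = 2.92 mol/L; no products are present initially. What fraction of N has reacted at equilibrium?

X = 0.268

Let X = conversion of N; extent ξ = 2.92X/2 mol/L.
Concentrations: [N] = 2.92 − 2.92X; [R] = 4.38X.
Kc = [R]^3 / ([N]^2).
Solving Kc = 0.355 for X ∈ (0,1): X = 0.268.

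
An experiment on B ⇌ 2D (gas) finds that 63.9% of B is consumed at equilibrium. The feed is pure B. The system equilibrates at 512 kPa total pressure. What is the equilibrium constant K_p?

Take 1 mol B as basis and let X be its fractional conversion, so ξ = X.
Mole table: n_B = 1 − X; n_D = 2X.
Summing: n_T = 1 + X.
At X = 0.639: n_B = 0.361, n_D = 1.28, n_T = 1.64.
p_i = (n_i/n_T)·P. K_p = p_D^2 / (p_B) = 1.41e+03 kPa.

K_p = 1.41e+03 kPa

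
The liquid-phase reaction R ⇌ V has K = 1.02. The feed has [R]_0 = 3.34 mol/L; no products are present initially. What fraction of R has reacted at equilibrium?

X = 0.505

Let X = conversion of R; extent ξ = 3.34·X mol/L.
Concentrations: [R] = 3.34 − 3.34X; [V] = 3.34X.
K = [V] / ([R]).
Setting equal to 1.02 and solving for X on (0,1) gives X = 0.505.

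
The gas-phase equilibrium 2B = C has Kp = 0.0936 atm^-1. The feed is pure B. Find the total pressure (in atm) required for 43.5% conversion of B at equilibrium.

P = 5.7 atm

Let X = conversion of B (basis 1 mol B); extent of reaction ξ = 0.5X.
At extent ξ: n_B = 1 − X; n_C = 0.5X.
Total moles n_T = 1 − 0.5X.
Kp = p_C / (p_B^2) with p_i = (n_i/n_T)·P.
At X = 0.435: the mole-fraction product g(X) = Π y_i^ν_i = 0.5331. Since Kp = g(X)·P^{-1}, P = (g/Kp)^(1/1) = (0.5331/0.0936)^(1/1) = 5.7 atm.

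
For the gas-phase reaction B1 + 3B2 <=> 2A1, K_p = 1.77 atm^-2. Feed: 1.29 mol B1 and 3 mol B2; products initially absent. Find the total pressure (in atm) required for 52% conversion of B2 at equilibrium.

Take 3 mol B2 as basis and let X be its fractional conversion, so ξ = X.
Moles: n_B1 = 1.29 − X; n_B2 = 3 − 3X; n_A1 = 2X.
Total moles n_T = 4.29 − 2X.
K_p = p_A1^2 / (p_B1 p_B2^3) with p_i = (n_i/n_T)·P.
At X = 0.52: the mole-fraction product g(X) = Π y_i^ν_i = 4.969. Since K_p = g(X)·P^{-2}, P = (g/K_p)^(1/2) = (4.969/1.77)^(1/2) = 1.68 atm.

P = 1.68 atm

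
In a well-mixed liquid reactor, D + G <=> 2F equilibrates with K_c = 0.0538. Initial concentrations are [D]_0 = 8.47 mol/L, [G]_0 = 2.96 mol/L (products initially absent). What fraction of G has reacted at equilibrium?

X = 0.173

Let X = conversion of G; extent ξ = 2.96·X mol/L.
Concentrations: [D] = 8.47 − 2.96X; [G] = 2.96 − 2.96X; [F] = 5.92X.
K_c = [F]^2 / ([D] [G]).
Setting equal to 0.0538 and solving for X on (0,1) gives X = 0.173.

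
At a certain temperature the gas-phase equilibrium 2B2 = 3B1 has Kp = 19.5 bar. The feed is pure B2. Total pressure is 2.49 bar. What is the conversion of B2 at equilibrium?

Take 1 mol B2 as basis and let X be its fractional conversion, so ξ = 0.5X.
Moles: n_B2 = 1 − X; n_B1 = 1.5X.
Summing: n_T = 1 + 0.5X.
Mole fractions y_i = n_i/n_T; Kp = p_B1^3 / (p_B2^2) with p_i = y_i·P.
Equating to 19.5 bar and solving on 0 < X < 1: X = 0.681.

X = 0.681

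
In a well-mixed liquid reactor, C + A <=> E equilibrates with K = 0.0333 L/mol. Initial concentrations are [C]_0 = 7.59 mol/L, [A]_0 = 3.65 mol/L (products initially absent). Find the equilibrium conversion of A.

Let X = conversion of A; extent ξ = 3.65·X mol/L.
Concentrations: [C] = 7.59 − 3.65X; [A] = 3.65 − 3.65X; [E] = 3.65X.
K = [E] / ([C] [A]).
Solving K = 0.0333 for X ∈ (0,1): X = 0.187.

X = 0.187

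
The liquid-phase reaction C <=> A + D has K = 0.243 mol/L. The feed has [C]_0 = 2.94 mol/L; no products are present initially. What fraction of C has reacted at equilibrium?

Let X = conversion of C; extent ξ = 2.94·X mol/L.
Concentrations: [C] = 2.94 − 2.94X; [A] = 2.94X; [D] = 2.94X.
K = [A] [D] / ([C]).
Equating to 0.243 mol/L: the physical root is X = 0.249.

X = 0.249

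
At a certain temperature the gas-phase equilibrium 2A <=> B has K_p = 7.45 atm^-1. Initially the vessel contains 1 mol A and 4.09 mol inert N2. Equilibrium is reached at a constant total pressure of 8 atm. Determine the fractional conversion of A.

Take 1 mol A as basis and let X be its fractional conversion, so ξ = 0.5X.
Moles: n_A = 1 − X; n_B = 0.5X; n_I = 4.09 (inert).
Summing: n_T = 5.09 − 0.5X.
y_i = n_i/n_T, p_i = y_i·P. K_p = p_B / (p_A^2).
Substituting and setting equal to 7.45 atm^-1 gives a polynomial in X; the root in (0,1) is X = 0.821.

X = 0.821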